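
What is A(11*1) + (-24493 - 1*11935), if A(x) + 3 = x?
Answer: -36420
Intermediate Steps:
A(x) = -3 + x
A(11*1) + (-24493 - 1*11935) = (-3 + 11*1) + (-24493 - 1*11935) = (-3 + 11) + (-24493 - 11935) = 8 - 36428 = -36420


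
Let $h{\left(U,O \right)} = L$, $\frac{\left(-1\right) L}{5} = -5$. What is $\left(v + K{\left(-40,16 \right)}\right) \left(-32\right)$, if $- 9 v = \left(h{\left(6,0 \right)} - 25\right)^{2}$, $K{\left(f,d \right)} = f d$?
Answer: $20480$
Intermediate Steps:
$L = 25$ ($L = \left(-5\right) \left(-5\right) = 25$)
$h{\left(U,O \right)} = 25$
$K{\left(f,d \right)} = d f$
$v = 0$ ($v = - \frac{\left(25 - 25\right)^{2}}{9} = - \frac{0^{2}}{9} = \left(- \frac{1}{9}\right) 0 = 0$)
$\left(v + K{\left(-40,16 \right)}\right) \left(-32\right) = \left(0 + 16 \left(-40\right)\right) \left(-32\right) = \left(0 - 640\right) \left(-32\right) = \left(-640\right) \left(-32\right) = 20480$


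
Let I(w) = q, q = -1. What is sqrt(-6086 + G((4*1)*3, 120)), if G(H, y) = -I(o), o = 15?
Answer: I*sqrt(6085) ≈ 78.006*I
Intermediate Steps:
I(w) = -1
G(H, y) = 1 (G(H, y) = -1*(-1) = 1)
sqrt(-6086 + G((4*1)*3, 120)) = sqrt(-6086 + 1) = sqrt(-6085) = I*sqrt(6085)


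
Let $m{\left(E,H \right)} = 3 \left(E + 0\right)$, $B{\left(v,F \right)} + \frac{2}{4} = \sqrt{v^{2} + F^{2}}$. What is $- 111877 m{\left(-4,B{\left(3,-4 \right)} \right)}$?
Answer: $1342524$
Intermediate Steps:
$B{\left(v,F \right)} = - \frac{1}{2} + \sqrt{F^{2} + v^{2}}$ ($B{\left(v,F \right)} = - \frac{1}{2} + \sqrt{v^{2} + F^{2}} = - \frac{1}{2} + \sqrt{F^{2} + v^{2}}$)
$m{\left(E,H \right)} = 3 E$
$- 111877 m{\left(-4,B{\left(3,-4 \right)} \right)} = - 111877 \cdot 3 \left(-4\right) = \left(-111877\right) \left(-12\right) = 1342524$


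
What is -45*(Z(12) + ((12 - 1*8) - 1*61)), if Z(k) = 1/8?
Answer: 20475/8 ≈ 2559.4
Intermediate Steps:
Z(k) = ⅛
-45*(Z(12) + ((12 - 1*8) - 1*61)) = -45*(⅛ + ((12 - 1*8) - 1*61)) = -45*(⅛ + ((12 - 8) - 61)) = -45*(⅛ + (4 - 61)) = -45*(⅛ - 57) = -45*(-455/8) = 20475/8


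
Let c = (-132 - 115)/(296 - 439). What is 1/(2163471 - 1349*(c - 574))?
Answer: 11/32290136 ≈ 3.4066e-7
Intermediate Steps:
c = 19/11 (c = -247/(-143) = -247*(-1/143) = 19/11 ≈ 1.7273)
1/(2163471 - 1349*(c - 574)) = 1/(2163471 - 1349*(19/11 - 574)) = 1/(2163471 - 1349*(-6295/11)) = 1/(2163471 + 8491955/11) = 1/(32290136/11) = 11/32290136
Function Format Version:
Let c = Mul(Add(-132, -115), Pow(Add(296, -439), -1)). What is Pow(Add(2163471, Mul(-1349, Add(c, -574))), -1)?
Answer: Rational(11, 32290136) ≈ 3.4066e-7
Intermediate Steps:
c = Rational(19, 11) (c = Mul(-247, Pow(-143, -1)) = Mul(-247, Rational(-1, 143)) = Rational(19, 11) ≈ 1.7273)
Pow(Add(2163471, Mul(-1349, Add(c, -574))), -1) = Pow(Add(2163471, Mul(-1349, Add(Rational(19, 11), -574))), -1) = Pow(Add(2163471, Mul(-1349, Rational(-6295, 11))), -1) = Pow(Add(2163471, Rational(8491955, 11)), -1) = Pow(Rational(32290136, 11), -1) = Rational(11, 32290136)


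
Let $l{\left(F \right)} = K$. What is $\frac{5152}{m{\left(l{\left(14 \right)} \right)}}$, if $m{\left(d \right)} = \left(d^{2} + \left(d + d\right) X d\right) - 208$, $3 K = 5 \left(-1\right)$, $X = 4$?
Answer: $- \frac{5152}{183} \approx -28.153$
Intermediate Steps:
$K = - \frac{5}{3}$ ($K = \frac{5 \left(-1\right)}{3} = \frac{1}{3} \left(-5\right) = - \frac{5}{3} \approx -1.6667$)
$l{\left(F \right)} = - \frac{5}{3}$
$m{\left(d \right)} = -208 + 9 d^{2}$ ($m{\left(d \right)} = \left(d^{2} + \left(d + d\right) 4 d\right) - 208 = \left(d^{2} + 2 d 4 d\right) - 208 = \left(d^{2} + 8 d d\right) - 208 = \left(d^{2} + 8 d^{2}\right) - 208 = 9 d^{2} - 208 = -208 + 9 d^{2}$)
$\frac{5152}{m{\left(l{\left(14 \right)} \right)}} = \frac{5152}{-208 + 9 \left(- \frac{5}{3}\right)^{2}} = \frac{5152}{-208 + 9 \cdot \frac{25}{9}} = \frac{5152}{-208 + 25} = \frac{5152}{-183} = 5152 \left(- \frac{1}{183}\right) = - \frac{5152}{183}$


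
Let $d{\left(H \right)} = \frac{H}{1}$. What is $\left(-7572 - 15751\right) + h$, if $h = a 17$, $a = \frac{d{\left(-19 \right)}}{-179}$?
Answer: $- \frac{4174494}{179} \approx -23321.0$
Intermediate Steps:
$d{\left(H \right)} = H$ ($d{\left(H \right)} = H 1 = H$)
$a = \frac{19}{179}$ ($a = - \frac{19}{-179} = \left(-19\right) \left(- \frac{1}{179}\right) = \frac{19}{179} \approx 0.10615$)
$h = \frac{323}{179}$ ($h = \frac{19}{179} \cdot 17 = \frac{323}{179} \approx 1.8045$)
$\left(-7572 - 15751\right) + h = \left(-7572 - 15751\right) + \frac{323}{179} = -23323 + \frac{323}{179} = - \frac{4174494}{179}$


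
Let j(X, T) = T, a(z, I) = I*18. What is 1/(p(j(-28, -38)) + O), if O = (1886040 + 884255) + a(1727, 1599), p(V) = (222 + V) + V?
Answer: 1/2799223 ≈ 3.5724e-7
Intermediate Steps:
a(z, I) = 18*I
p(V) = 222 + 2*V
O = 2799077 (O = (1886040 + 884255) + 18*1599 = 2770295 + 28782 = 2799077)
1/(p(j(-28, -38)) + O) = 1/((222 + 2*(-38)) + 2799077) = 1/((222 - 76) + 2799077) = 1/(146 + 2799077) = 1/2799223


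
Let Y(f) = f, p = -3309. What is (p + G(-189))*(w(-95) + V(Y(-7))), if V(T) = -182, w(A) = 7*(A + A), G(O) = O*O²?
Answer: 10212921936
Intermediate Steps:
G(O) = O³
w(A) = 14*A (w(A) = 7*(2*A) = 14*A)
(p + G(-189))*(w(-95) + V(Y(-7))) = (-3309 + (-189)³)*(14*(-95) - 182) = (-3309 - 6751269)*(-1330 - 182) = -6754578*(-1512) = 10212921936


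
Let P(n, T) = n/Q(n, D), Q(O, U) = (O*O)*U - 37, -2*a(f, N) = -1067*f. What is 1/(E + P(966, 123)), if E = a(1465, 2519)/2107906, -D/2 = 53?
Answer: 417005243828276/154614736883423 ≈ 2.6971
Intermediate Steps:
D = -106 (D = -2*53 = -106)
a(f, N) = 1067*f/2 (a(f, N) = -(-1067)*f/2 = 1067*f/2)
Q(O, U) = -37 + U*O² (Q(O, U) = O²*U - 37 = U*O² - 37 = -37 + U*O²)
P(n, T) = n/(-37 - 106*n²)
E = 1563155/4215812 (E = ((1067/2)*1465)/2107906 = (1563155/2)*(1/2107906) = 1563155/4215812 ≈ 0.37078)
1/(E + P(966, 123)) = 1/(1563155/4215812 - 1*966/(37 + 106*966²)) = 1/(1563155/4215812 - 1*966/(37 + 106*933156)) = 1/(1563155/4215812 - 1*966/(37 + 98914536)) = 1/(1563155/4215812 - 1*966/98914573) = 1/(1563155/4215812 - 1*966*1/98914573) = 1/(1563155/4215812 - 966/98914573) = 1/(154614736883423/417005243828276) = 417005243828276/154614736883423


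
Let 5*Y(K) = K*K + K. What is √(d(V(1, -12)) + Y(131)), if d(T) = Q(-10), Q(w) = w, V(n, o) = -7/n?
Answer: √86210/5 ≈ 58.723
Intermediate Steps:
Y(K) = K/5 + K²/5 (Y(K) = (K*K + K)/5 = (K² + K)/5 = (K + K²)/5 = K/5 + K²/5)
d(T) = -10
√(d(V(1, -12)) + Y(131)) = √(-10 + (⅕)*131*(1 + 131)) = √(-10 + (⅕)*131*132) = √(-10 + 17292/5) = √(17242/5) = √86210/5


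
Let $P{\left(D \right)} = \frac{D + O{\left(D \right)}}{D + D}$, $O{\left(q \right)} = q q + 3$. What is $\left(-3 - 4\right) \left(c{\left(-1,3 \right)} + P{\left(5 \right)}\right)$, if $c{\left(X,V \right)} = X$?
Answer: $- \frac{161}{10} \approx -16.1$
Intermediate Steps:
$O{\left(q \right)} = 3 + q^{2}$ ($O{\left(q \right)} = q^{2} + 3 = 3 + q^{2}$)
$P{\left(D \right)} = \frac{3 + D + D^{2}}{2 D}$ ($P{\left(D \right)} = \frac{D + \left(3 + D^{2}\right)}{D + D} = \frac{3 + D + D^{2}}{2 D}$)
$\left(-3 - 4\right) \left(c{\left(-1,3 \right)} + P{\left(5 \right)}\right) = \left(-3 - 4\right) \left(-1 + \frac{3 + 5 + 5^{2}}{2 \cdot 5}\right) = - 7 \left(-1 + \frac{1}{2} \cdot \frac{1}{5} \left(3 + 5 + 25\right)\right) = - 7 \left(-1 + \frac{1}{2} \cdot \frac{1}{5} \cdot 33\right) = - 7 \left(-1 + \frac{33}{10}\right) = \left(-7\right) \frac{23}{10} = - \frac{161}{10}$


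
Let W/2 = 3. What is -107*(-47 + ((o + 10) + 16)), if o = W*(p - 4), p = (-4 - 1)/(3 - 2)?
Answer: 8025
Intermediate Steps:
W = 6 (W = 2*3 = 6)
p = -5 (p = -5/1 = -5*1 = -5)
o = -54 (o = 6*(-5 - 4) = 6*(-9) = -54)
-107*(-47 + ((o + 10) + 16)) = -107*(-47 + ((-54 + 10) + 16)) = -107*(-47 + (-44 + 16)) = -107*(-47 - 28) = -107*(-75) = 8025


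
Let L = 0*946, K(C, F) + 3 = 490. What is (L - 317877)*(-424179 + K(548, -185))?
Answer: 134681941884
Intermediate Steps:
K(C, F) = 487 (K(C, F) = -3 + 490 = 487)
L = 0
(L - 317877)*(-424179 + K(548, -185)) = (0 - 317877)*(-424179 + 487) = -317877*(-423692) = 134681941884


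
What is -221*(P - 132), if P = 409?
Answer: -61217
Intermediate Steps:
-221*(P - 132) = -221*(409 - 132) = -221*277 = -61217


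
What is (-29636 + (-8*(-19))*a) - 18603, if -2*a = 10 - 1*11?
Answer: -48163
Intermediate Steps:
a = 1/2 (a = -(10 - 1*11)/2 = -(10 - 11)/2 = -1/2*(-1) = 1/2 ≈ 0.50000)
(-29636 + (-8*(-19))*a) - 18603 = (-29636 - 8*(-19)*(1/2)) - 18603 = (-29636 + 152*(1/2)) - 18603 = (-29636 + 76) - 18603 = -29560 - 18603 = -48163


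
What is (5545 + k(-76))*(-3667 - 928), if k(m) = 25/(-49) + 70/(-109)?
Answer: -136056525550/5341 ≈ -2.5474e+7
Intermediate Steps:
k(m) = -6155/5341 (k(m) = 25*(-1/49) + 70*(-1/109) = -25/49 - 70/109 = -6155/5341)
(5545 + k(-76))*(-3667 - 928) = (5545 - 6155/5341)*(-3667 - 928) = (29609690/5341)*(-4595) = -136056525550/5341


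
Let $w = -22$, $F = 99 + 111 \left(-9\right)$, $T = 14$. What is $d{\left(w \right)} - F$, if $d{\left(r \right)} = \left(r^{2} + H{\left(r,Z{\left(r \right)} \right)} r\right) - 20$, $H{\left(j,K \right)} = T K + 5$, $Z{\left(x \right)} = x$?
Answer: $8030$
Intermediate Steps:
$F = -900$ ($F = 99 - 999 = -900$)
$H{\left(j,K \right)} = 5 + 14 K$ ($H{\left(j,K \right)} = 14 K + 5 = 5 + 14 K$)
$d{\left(r \right)} = -20 + r^{2} + r \left(5 + 14 r\right)$ ($d{\left(r \right)} = \left(r^{2} + \left(5 + 14 r\right) r\right) - 20 = \left(r^{2} + r \left(5 + 14 r\right)\right) - 20 = -20 + r^{2} + r \left(5 + 14 r\right)$)
$d{\left(w \right)} - F = \left(-20 + 5 \left(-22\right) + 15 \left(-22\right)^{2}\right) - -900 = \left(-20 - 110 + 15 \cdot 484\right) + 900 = \left(-20 - 110 + 7260\right) + 900 = 7130 + 900 = 8030$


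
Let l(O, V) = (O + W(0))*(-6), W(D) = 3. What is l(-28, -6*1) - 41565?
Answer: -41415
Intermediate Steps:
l(O, V) = -18 - 6*O (l(O, V) = (O + 3)*(-6) = (3 + O)*(-6) = -18 - 6*O)
l(-28, -6*1) - 41565 = (-18 - 6*(-28)) - 41565 = (-18 + 168) - 41565 = 150 - 41565 = -41415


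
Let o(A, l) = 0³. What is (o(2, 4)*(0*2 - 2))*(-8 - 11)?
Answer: 0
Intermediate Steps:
o(A, l) = 0
(o(2, 4)*(0*2 - 2))*(-8 - 11) = (0*(0*2 - 2))*(-8 - 11) = (0*(0 - 2))*(-19) = (0*(-2))*(-19) = 0*(-19) = 0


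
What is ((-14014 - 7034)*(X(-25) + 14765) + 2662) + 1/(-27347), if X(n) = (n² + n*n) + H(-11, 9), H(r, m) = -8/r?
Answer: -101404317421645/300817 ≈ -3.3710e+8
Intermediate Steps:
X(n) = 8/11 + 2*n² (X(n) = (n² + n*n) - 8/(-11) = (n² + n²) - 8*(-1/11) = 2*n² + 8/11 = 8/11 + 2*n²)
((-14014 - 7034)*(X(-25) + 14765) + 2662) + 1/(-27347) = ((-14014 - 7034)*((8/11 + 2*(-25)²) + 14765) + 2662) + 1/(-27347) = (-21048*((8/11 + 2*625) + 14765) + 2662) - 1/27347 = (-21048*((8/11 + 1250) + 14765) + 2662) - 1/27347 = (-21048*(13758/11 + 14765) + 2662) - 1/27347 = (-21048*176173/11 + 2662) - 1/27347 = (-3708089304/11 + 2662) - 1/27347 = -3708060022/11 - 1/27347 = -101404317421645/300817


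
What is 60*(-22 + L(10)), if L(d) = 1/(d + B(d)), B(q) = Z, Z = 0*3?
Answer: -1314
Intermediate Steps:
Z = 0
B(q) = 0
L(d) = 1/d (L(d) = 1/(d + 0) = 1/d)
60*(-22 + L(10)) = 60*(-22 + 1/10) = 60*(-22 + ⅒) = 60*(-219/10) = -1314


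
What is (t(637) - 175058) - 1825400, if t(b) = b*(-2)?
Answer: -2001732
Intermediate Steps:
t(b) = -2*b
(t(637) - 175058) - 1825400 = (-2*637 - 175058) - 1825400 = (-1274 - 175058) - 1825400 = -176332 - 1825400 = -2001732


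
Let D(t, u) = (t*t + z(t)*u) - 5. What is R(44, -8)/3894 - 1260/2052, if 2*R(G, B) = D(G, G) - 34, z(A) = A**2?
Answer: 1563679/147972 ≈ 10.567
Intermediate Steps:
D(t, u) = -5 + t**2 + u*t**2 (D(t, u) = (t*t + t**2*u) - 5 = (t**2 + u*t**2) - 5 = -5 + t**2 + u*t**2)
R(G, B) = -39/2 + G**2/2 + G**3/2 (R(G, B) = ((-5 + G**2 + G*G**2) - 34)/2 = ((-5 + G**2 + G**3) - 34)/2 = (-39 + G**2 + G**3)/2 = -39/2 + G**2/2 + G**3/2)
R(44, -8)/3894 - 1260/2052 = (-39/2 + (1/2)*44**2 + (1/2)*44**3)/3894 - 1260/2052 = (-39/2 + (1/2)*1936 + (1/2)*85184)*(1/3894) - 1260*1/2052 = (-39/2 + 968 + 42592)*(1/3894) - 35/57 = (87081/2)*(1/3894) - 35/57 = 29027/2596 - 35/57 = 1563679/147972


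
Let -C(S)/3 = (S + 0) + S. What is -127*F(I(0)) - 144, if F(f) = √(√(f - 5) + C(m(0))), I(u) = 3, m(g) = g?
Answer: -144 - 127*(-2)^(¼) ≈ -250.79 - 106.79*I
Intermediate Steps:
C(S) = -6*S (C(S) = -3*((S + 0) + S) = -3*(S + S) = -6*S)
F(f) = (-5 + f)^(¼) (F(f) = √(√(f - 5) - 6*0) = √(√(-5 + f) + 0) = √(√(-5 + f)) = (-5 + f)^(¼))
-127*F(I(0)) - 144 = -127*(-5 + 3)^(¼) - 144 = -127*(-2)^(¼) - 144 = -144 - 127*(-2)^(¼)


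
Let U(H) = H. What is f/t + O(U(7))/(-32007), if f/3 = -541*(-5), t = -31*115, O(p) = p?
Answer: -51952352/22820991 ≈ -2.2765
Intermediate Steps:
t = -3565
f = 8115 (f = 3*(-541*(-5)) = 3*2705 = 8115)
f/t + O(U(7))/(-32007) = 8115/(-3565) + 7/(-32007) = 8115*(-1/3565) + 7*(-1/32007) = -1623/713 - 7/32007 = -51952352/22820991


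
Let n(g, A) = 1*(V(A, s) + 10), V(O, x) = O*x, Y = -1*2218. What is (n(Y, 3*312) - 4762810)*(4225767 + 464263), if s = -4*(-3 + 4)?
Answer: -22355234356320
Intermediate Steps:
Y = -2218
s = -4 (s = -4*1 = -4)
n(g, A) = 10 - 4*A (n(g, A) = 1*(A*(-4) + 10) = 1*(-4*A + 10) = 1*(10 - 4*A) = 10 - 4*A)
(n(Y, 3*312) - 4762810)*(4225767 + 464263) = ((10 - 12*312) - 4762810)*(4225767 + 464263) = ((10 - 4*936) - 4762810)*4690030 = ((10 - 3744) - 4762810)*4690030 = (-3734 - 4762810)*4690030 = -4766544*4690030 = -22355234356320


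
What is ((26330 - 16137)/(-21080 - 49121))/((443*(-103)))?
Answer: 10193/3203201429 ≈ 3.1821e-6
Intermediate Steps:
((26330 - 16137)/(-21080 - 49121))/((443*(-103))) = (10193/(-70201))/(-45629) = (10193*(-1/70201))*(-1/45629) = -10193/70201*(-1/45629) = 10193/3203201429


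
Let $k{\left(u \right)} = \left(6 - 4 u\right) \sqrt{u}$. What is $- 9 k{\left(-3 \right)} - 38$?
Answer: $-38 - 162 i \sqrt{3} \approx -38.0 - 280.59 i$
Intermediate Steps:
$k{\left(u \right)} = \sqrt{u} \left(6 - 4 u\right)$
$- 9 k{\left(-3 \right)} - 38 = - 9 \sqrt{-3} \left(6 - -12\right) - 38 = - 9 i \sqrt{3} \left(6 + 12\right) - 38 = - 9 i \sqrt{3} \cdot 18 - 38 = - 9 \cdot 18 i \sqrt{3} - 38 = - 162 i \sqrt{3} - 38 = -38 - 162 i \sqrt{3}$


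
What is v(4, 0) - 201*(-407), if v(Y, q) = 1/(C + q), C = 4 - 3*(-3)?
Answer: 1063492/13 ≈ 81807.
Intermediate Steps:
C = 13 (C = 4 + 9 = 13)
v(Y, q) = 1/(13 + q)
v(4, 0) - 201*(-407) = 1/(13 + 0) - 201*(-407) = 1/13 + 81807 = 1063492/13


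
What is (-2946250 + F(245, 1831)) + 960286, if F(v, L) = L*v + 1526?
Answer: -1535843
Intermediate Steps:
F(v, L) = 1526 + L*v
(-2946250 + F(245, 1831)) + 960286 = (-2946250 + (1526 + 1831*245)) + 960286 = (-2946250 + (1526 + 448595)) + 960286 = (-2946250 + 450121) + 960286 = -2496129 + 960286 = -1535843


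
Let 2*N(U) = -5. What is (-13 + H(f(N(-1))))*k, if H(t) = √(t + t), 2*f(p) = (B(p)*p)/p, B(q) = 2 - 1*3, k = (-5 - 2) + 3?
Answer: 52 - 4*I ≈ 52.0 - 4.0*I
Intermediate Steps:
k = -4 (k = -7 + 3 = -4)
N(U) = -5/2 (N(U) = (½)*(-5) = -5/2)
B(q) = -1 (B(q) = 2 - 3 = -1)
f(p) = -½ (f(p) = ((-p)/p)/2 = (½)*(-1) = -½)
H(t) = √2*√t (H(t) = √(2*t) = √2*√t)
(-13 + H(f(N(-1))))*k = (-13 + √2*√(-½))*(-4) = (-13 + √2*(I*√2/2))*(-4) = (-13 + I)*(-4) = 52 - 4*I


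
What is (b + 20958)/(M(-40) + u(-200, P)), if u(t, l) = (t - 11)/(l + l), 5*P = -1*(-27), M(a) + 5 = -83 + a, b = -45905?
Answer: 1347138/7967 ≈ 169.09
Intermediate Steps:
M(a) = -88 + a (M(a) = -5 + (-83 + a) = -88 + a)
P = 27/5 (P = (-1*(-27))/5 = (⅕)*27 = 27/5 ≈ 5.4000)
u(t, l) = (-11 + t)/(2*l) (u(t, l) = (-11 + t)/((2*l)) = (-11 + t)*(1/(2*l)) = (-11 + t)/(2*l))
(b + 20958)/(M(-40) + u(-200, P)) = (-45905 + 20958)/((-88 - 40) + (-11 - 200)/(2*(27/5))) = -24947/(-128 + (½)*(5/27)*(-211)) = -24947/(-128 - 1055/54) = -24947/(-7967/54) = -24947*(-54/7967) = 1347138/7967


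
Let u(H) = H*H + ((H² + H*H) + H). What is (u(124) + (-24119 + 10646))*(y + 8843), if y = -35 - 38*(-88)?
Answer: 398330408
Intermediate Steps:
y = 3309 (y = -35 + 3344 = 3309)
u(H) = H + 3*H² (u(H) = H² + ((H² + H²) + H) = H² + (2*H² + H) = H² + (H + 2*H²) = H + 3*H²)
(u(124) + (-24119 + 10646))*(y + 8843) = (124*(1 + 3*124) + (-24119 + 10646))*(3309 + 8843) = (124*(1 + 372) - 13473)*12152 = (124*373 - 13473)*12152 = (46252 - 13473)*12152 = 32779*12152 = 398330408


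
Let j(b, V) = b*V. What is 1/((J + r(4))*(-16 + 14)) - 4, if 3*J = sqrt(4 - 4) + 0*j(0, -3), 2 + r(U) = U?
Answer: -17/4 ≈ -4.2500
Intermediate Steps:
j(b, V) = V*b
r(U) = -2 + U
J = 0 (J = (sqrt(4 - 4) + 0*(-3*0))/3 = (sqrt(0) + 0*0)/3 = (0 + 0)/3 = (1/3)*0 = 0)
1/((J + r(4))*(-16 + 14)) - 4 = 1/((0 + (-2 + 4))*(-16 + 14)) - 4 = 1/((0 + 2)*(-2)) - 4 = -1/2/2 - 4 = (1/2)*(-1/2) - 4 = -1/4 - 4 = -17/4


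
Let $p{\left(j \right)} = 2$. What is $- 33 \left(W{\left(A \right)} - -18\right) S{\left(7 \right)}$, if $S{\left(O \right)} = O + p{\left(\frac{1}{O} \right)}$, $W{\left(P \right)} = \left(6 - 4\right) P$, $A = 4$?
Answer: $-7722$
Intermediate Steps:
$W{\left(P \right)} = 2 P$
$S{\left(O \right)} = 2 + O$ ($S{\left(O \right)} = O + 2 = 2 + O$)
$- 33 \left(W{\left(A \right)} - -18\right) S{\left(7 \right)} = - 33 \left(2 \cdot 4 - -18\right) \left(2 + 7\right) = - 33 \left(8 + 18\right) 9 = \left(-33\right) 26 \cdot 9 = \left(-858\right) 9 = -7722$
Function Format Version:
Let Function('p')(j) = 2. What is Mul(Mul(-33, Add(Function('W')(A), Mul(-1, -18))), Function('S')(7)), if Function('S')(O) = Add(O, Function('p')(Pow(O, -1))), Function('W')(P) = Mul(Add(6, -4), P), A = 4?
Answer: -7722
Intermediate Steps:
Function('W')(P) = Mul(2, P)
Function('S')(O) = Add(2, O) (Function('S')(O) = Add(O, 2) = Add(2, O))
Mul(Mul(-33, Add(Function('W')(A), Mul(-1, -18))), Function('S')(7)) = Mul(Mul(-33, Add(Mul(2, 4), Mul(-1, -18))), Add(2, 7)) = Mul(Mul(-33, Add(8, 18)), 9) = Mul(Mul(-33, 26), 9) = Mul(-858, 9) = -7722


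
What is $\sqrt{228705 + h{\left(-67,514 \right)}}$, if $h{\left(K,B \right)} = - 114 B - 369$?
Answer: $6 \sqrt{4715} \approx 412.0$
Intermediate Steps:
$h{\left(K,B \right)} = -369 - 114 B$
$\sqrt{228705 + h{\left(-67,514 \right)}} = \sqrt{228705 - 58965} = \sqrt{169740} = 6 \sqrt{4715}$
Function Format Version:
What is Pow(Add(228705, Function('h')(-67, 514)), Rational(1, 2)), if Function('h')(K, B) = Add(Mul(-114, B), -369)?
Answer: Mul(6, Pow(4715, Rational(1, 2))) ≈ 412.00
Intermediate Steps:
Function('h')(K, B) = Add(-369, Mul(-114, B))
Pow(Add(228705, Function('h')(-67, 514)), Rational(1, 2)) = Pow(Add(228705, Add(-369, Mul(-114, 514))), Rational(1, 2)) = Pow(Add(228705, Add(-369, -58596)), Rational(1, 2)) = Pow(Add(228705, -58965), Rational(1, 2)) = Pow(169740, Rational(1, 2)) = Mul(6, Pow(4715, Rational(1, 2)))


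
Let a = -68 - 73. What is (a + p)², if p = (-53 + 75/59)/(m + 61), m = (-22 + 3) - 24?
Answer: 5836501609/281961 ≈ 20700.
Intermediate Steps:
m = -43 (m = -19 - 24 = -43)
p = -1526/531 (p = (-53 + 75/59)/(-43 + 61) = (-53 + 75*(1/59))/18 = (-53 + 75/59)*(1/18) = -3052/59*1/18 = -1526/531 ≈ -2.8738)
a = -141
(a + p)² = (-141 - 1526/531)² = (-76397/531)² = 5836501609/281961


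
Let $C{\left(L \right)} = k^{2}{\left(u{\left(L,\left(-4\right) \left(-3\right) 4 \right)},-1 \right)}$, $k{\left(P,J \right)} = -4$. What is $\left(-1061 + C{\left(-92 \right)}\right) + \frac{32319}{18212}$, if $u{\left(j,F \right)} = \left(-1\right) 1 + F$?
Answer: $- \frac{18999221}{18212} \approx -1043.2$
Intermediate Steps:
$u{\left(j,F \right)} = -1 + F$
$C{\left(L \right)} = 16$ ($C{\left(L \right)} = \left(-4\right)^{2} = 16$)
$\left(-1061 + C{\left(-92 \right)}\right) + \frac{32319}{18212} = \left(-1061 + 16\right) + \frac{32319}{18212} = -1045 + 32319 \cdot \frac{1}{18212} = -1045 + \frac{32319}{18212} = - \frac{18999221}{18212}$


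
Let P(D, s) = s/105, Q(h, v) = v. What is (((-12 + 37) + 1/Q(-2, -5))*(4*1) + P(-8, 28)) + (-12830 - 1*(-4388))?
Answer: -125138/15 ≈ -8342.5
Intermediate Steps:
P(D, s) = s/105 (P(D, s) = s*(1/105) = s/105)
(((-12 + 37) + 1/Q(-2, -5))*(4*1) + P(-8, 28)) + (-12830 - 1*(-4388)) = (((-12 + 37) + 1/(-5))*(4*1) + (1/105)*28) + (-12830 - 1*(-4388)) = ((25 - 1/5)*4 + 4/15) + (-12830 + 4388) = ((124/5)*4 + 4/15) - 8442 = (496/5 + 4/15) - 8442 = 1492/15 - 8442 = -125138/15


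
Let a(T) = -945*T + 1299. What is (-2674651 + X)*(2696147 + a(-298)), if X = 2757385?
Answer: 246469219104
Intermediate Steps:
a(T) = 1299 - 945*T
(-2674651 + X)*(2696147 + a(-298)) = (-2674651 + 2757385)*(2696147 + (1299 - 945*(-298))) = 82734*(2696147 + (1299 + 281610)) = 82734*(2696147 + 282909) = 82734*2979056 = 246469219104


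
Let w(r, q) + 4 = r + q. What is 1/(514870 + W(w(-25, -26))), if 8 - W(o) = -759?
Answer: 1/515637 ≈ 1.9393e-6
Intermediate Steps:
w(r, q) = -4 + q + r (w(r, q) = -4 + (r + q) = -4 + (q + r) = -4 + q + r)
W(o) = 767 (W(o) = 8 - 1*(-759) = 8 + 759 = 767)
1/(514870 + W(w(-25, -26))) = 1/(514870 + 767) = 1/515637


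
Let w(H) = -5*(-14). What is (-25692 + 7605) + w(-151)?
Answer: -18017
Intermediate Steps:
w(H) = 70
(-25692 + 7605) + w(-151) = (-25692 + 7605) + 70 = -18087 + 70 = -18017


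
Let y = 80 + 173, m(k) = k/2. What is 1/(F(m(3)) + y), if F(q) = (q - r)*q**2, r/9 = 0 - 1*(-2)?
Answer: 8/1727 ≈ 0.0046323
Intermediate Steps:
r = 18 (r = 9*(0 - 1*(-2)) = 9*(0 + 2) = 9*2 = 18)
m(k) = k/2 (m(k) = k*(1/2) = k/2)
y = 253
F(q) = q**2*(-18 + q) (F(q) = (q - 1*18)*q**2 = (q - 18)*q**2 = (-18 + q)*q**2 = q**2*(-18 + q))
1/(F(m(3)) + y) = 1/(((1/2)*3)**2*(-18 + (1/2)*3) + 253) = 1/((3/2)**2*(-18 + 3/2) + 253) = 1/((9/4)*(-33/2) + 253) = 1/(-297/8 + 253) = 1/(1727/8) = 8/1727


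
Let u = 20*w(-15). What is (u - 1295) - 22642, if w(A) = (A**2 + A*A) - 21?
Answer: -15357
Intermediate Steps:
w(A) = -21 + 2*A**2 (w(A) = (A**2 + A**2) - 21 = 2*A**2 - 21 = -21 + 2*A**2)
u = 8580 (u = 20*(-21 + 2*(-15)**2) = 20*(-21 + 2*225) = 20*(-21 + 450) = 20*429 = 8580)
(u - 1295) - 22642 = (8580 - 1295) - 22642 = 7285 - 22642 = -15357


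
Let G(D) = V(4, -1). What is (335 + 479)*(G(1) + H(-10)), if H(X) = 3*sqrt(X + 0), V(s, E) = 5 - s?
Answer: 814 + 2442*I*sqrt(10) ≈ 814.0 + 7722.3*I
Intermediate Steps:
G(D) = 1 (G(D) = 5 - 1*4 = 5 - 4 = 1)
H(X) = 3*sqrt(X)
(335 + 479)*(G(1) + H(-10)) = (335 + 479)*(1 + 3*sqrt(-10)) = 814*(1 + 3*(I*sqrt(10))) = 814*(1 + 3*I*sqrt(10)) = 814 + 2442*I*sqrt(10)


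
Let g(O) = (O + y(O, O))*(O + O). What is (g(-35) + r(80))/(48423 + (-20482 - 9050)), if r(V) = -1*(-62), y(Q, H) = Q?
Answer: 1654/6297 ≈ 0.26266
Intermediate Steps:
r(V) = 62
g(O) = 4*O**2 (g(O) = (O + O)*(O + O) = (2*O)*(2*O) = 4*O**2)
(g(-35) + r(80))/(48423 + (-20482 - 9050)) = (4*(-35)**2 + 62)/(48423 + (-20482 - 9050)) = (4*1225 + 62)/(48423 - 29532) = (4900 + 62)/18891 = 4962*(1/18891) = 1654/6297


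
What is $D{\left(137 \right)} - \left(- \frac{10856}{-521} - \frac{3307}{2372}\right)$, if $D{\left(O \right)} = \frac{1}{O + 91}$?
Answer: $- \frac{342314423}{17610321} \approx -19.438$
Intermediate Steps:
$D{\left(O \right)} = \frac{1}{91 + O}$
$D{\left(137 \right)} - \left(- \frac{10856}{-521} - \frac{3307}{2372}\right) = \frac{1}{91 + 137} - \left(- \frac{10856}{-521} - \frac{3307}{2372}\right) = \frac{1}{228} - \left(\left(-10856\right) \left(- \frac{1}{521}\right) - \frac{3307}{2372}\right) = \frac{1}{228} - \left(\frac{10856}{521} - \frac{3307}{2372}\right) = \frac{1}{228} - \frac{24027485}{1235812} = - \frac{342314423}{17610321}$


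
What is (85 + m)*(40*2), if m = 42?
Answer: 10160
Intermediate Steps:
(85 + m)*(40*2) = (85 + 42)*(40*2) = 127*80 = 10160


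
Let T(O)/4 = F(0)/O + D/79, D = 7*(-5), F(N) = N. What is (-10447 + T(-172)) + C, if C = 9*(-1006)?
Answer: -1540719/79 ≈ -19503.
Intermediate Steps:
C = -9054
D = -35
T(O) = -140/79 (T(O) = 4*(0/O - 35/79) = 4*(0 - 35*1/79) = 4*(0 - 35/79) = 4*(-35/79) = -140/79)
(-10447 + T(-172)) + C = (-10447 - 140/79) - 9054 = -825453/79 - 9054 = -1540719/79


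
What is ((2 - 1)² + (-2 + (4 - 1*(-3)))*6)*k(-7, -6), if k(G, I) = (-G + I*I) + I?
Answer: 1147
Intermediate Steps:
k(G, I) = I + I² - G (k(G, I) = (-G + I²) + I = (I² - G) + I = I + I² - G)
((2 - 1)² + (-2 + (4 - 1*(-3)))*6)*k(-7, -6) = ((2 - 1)² + (-2 + (4 - 1*(-3)))*6)*(-6 + (-6)² - 1*(-7)) = (1² + (-2 + (4 + 3))*6)*(-6 + 36 + 7) = (1 + (-2 + 7)*6)*37 = (1 + 5*6)*37 = (1 + 30)*37 = 31*37 = 1147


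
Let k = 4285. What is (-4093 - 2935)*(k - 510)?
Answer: -26530700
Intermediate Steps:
(-4093 - 2935)*(k - 510) = (-4093 - 2935)*(4285 - 510) = -7028*3775 = -26530700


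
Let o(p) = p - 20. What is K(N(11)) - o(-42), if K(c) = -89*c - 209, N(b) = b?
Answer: -1126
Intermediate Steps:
o(p) = -20 + p
K(c) = -209 - 89*c
K(N(11)) - o(-42) = (-209 - 89*11) - (-20 - 42) = (-209 - 979) - 1*(-62) = -1188 + 62 = -1126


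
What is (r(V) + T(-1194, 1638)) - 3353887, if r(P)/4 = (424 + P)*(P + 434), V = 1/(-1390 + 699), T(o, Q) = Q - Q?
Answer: -1249963115371/477481 ≈ -2.6178e+6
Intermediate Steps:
T(o, Q) = 0
V = -1/691 (V = 1/(-691) = -1/691 ≈ -0.0014472)
r(P) = 4*(424 + P)*(434 + P) (r(P) = 4*((424 + P)*(P + 434)) = 4*((424 + P)*(434 + P)) = 4*(424 + P)*(434 + P))
(r(V) + T(-1194, 1638)) - 3353887 = ((736064 + 4*(-1/691)² + 3432*(-1/691)) + 0) - 3353887 = ((736064 + 4*(1/477481) - 3432/691) + 0) - 3353887 = ((736064 + 4/477481 - 3432/691) + 0) - 3353887 = (351454203276/477481 + 0) - 3353887 = 351454203276/477481 - 3353887 = -1249963115371/477481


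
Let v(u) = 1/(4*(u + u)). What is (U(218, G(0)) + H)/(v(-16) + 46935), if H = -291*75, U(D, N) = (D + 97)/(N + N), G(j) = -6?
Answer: -2796960/6007679 ≈ -0.46556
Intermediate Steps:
U(D, N) = (97 + D)/(2*N) (U(D, N) = (97 + D)/((2*N)) = (97 + D)*(1/(2*N)) = (97 + D)/(2*N))
v(u) = 1/(8*u) (v(u) = 1/(4*(2*u)) = 1/(8*u))
H = -21825
(U(218, G(0)) + H)/(v(-16) + 46935) = ((1/2)*(97 + 218)/(-6) - 21825)/((1/8)/(-16) + 46935) = ((1/2)*(-1/6)*315 - 21825)/((1/8)*(-1/16) + 46935) = (-105/4 - 21825)/(-1/128 + 46935) = -87405/(4*6007679/128) = -87405/4*128/6007679 = -2796960/6007679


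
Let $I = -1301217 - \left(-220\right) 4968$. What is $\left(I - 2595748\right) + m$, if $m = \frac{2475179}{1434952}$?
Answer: $- \frac{4023610107581}{1434952} \approx -2.804 \cdot 10^{6}$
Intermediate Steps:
$I = -208257$ ($I = -1301217 - -1092960 = -1301217 + 1092960 = -208257$)
$m = \frac{2475179}{1434952}$ ($m = 2475179 \cdot \frac{1}{1434952} = \frac{2475179}{1434952} \approx 1.7249$)
$\left(I - 2595748\right) + m = \left(-208257 - 2595748\right) + \frac{2475179}{1434952} = -2804005 + \frac{2475179}{1434952} = - \frac{4023610107581}{1434952}$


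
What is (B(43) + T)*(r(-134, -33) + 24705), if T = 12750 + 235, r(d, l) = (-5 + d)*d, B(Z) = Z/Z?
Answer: 562696366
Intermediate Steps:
B(Z) = 1
r(d, l) = d*(-5 + d)
T = 12985
(B(43) + T)*(r(-134, -33) + 24705) = (1 + 12985)*(-134*(-5 - 134) + 24705) = 12986*(-134*(-139) + 24705) = 12986*(18626 + 24705) = 12986*43331 = 562696366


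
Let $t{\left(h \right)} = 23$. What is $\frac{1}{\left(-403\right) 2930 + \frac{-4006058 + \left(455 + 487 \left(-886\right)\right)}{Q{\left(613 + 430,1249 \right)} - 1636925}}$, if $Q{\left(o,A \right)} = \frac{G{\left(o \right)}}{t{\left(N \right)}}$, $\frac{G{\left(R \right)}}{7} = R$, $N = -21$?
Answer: $- \frac{37641974}{44447164426505} \approx -8.4689 \cdot 10^{-7}$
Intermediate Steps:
$G{\left(R \right)} = 7 R$
$Q{\left(o,A \right)} = \frac{7 o}{23}$
$\frac{1}{\left(-403\right) 2930 + \frac{-4006058 + \left(455 + 487 \left(-886\right)\right)}{Q{\left(613 + 430,1249 \right)} - 1636925}} = \frac{1}{\left(-403\right) 2930 + \frac{-4006058 + \left(455 + 487 \left(-886\right)\right)}{\frac{7 \left(613 + 430\right)}{23} - 1636925}} = \frac{1}{-1180790 + \frac{-4006058 + \left(455 - 431482\right)}{\frac{7}{23} \cdot 1043 - 1636925}} = \frac{1}{-1180790 + \frac{-4006058 - 431027}{\frac{7301}{23} - 1636925}} = \frac{1}{-1180790 - \frac{4437085}{- \frac{37641974}{23}}} = \frac{1}{-1180790 - - \frac{102052955}{37641974}} = \frac{1}{-1180790 + \frac{102052955}{37641974}} = \frac{1}{- \frac{44447164426505}{37641974}} = - \frac{37641974}{44447164426505}$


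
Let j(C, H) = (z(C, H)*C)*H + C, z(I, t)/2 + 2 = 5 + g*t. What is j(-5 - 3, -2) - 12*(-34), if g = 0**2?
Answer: 496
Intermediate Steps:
g = 0
z(I, t) = 6 (z(I, t) = -4 + 2*(5 + 0*t) = -4 + 2*(5 + 0) = -4 + 2*5 = -4 + 10 = 6)
j(C, H) = C + 6*C*H (j(C, H) = (6*C)*H + C = 6*C*H + C = C + 6*C*H)
j(-5 - 3, -2) - 12*(-34) = (-5 - 3)*(1 + 6*(-2)) - 12*(-34) = -8*(1 - 12) + 408 = -8*(-11) + 408 = 88 + 408 = 496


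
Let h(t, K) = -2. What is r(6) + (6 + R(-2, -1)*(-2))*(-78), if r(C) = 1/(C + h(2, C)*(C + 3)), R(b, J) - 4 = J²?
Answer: 3743/12 ≈ 311.92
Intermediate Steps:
R(b, J) = 4 + J²
r(C) = 1/(-6 - C) (r(C) = 1/(C - 2*(C + 3)) = 1/(C - 2*(3 + C)) = 1/(C + (-6 - 2*C)) = 1/(-6 - C))
r(6) + (6 + R(-2, -1)*(-2))*(-78) = 1/(-6 - 1*6) + (6 + (4 + (-1)²)*(-2))*(-78) = 1/(-6 - 6) + (6 + (4 + 1)*(-2))*(-78) = 1/(-12) + (6 + 5*(-2))*(-78) = -1/12 + (6 - 10)*(-78) = -1/12 - 4*(-78) = -1/12 + 312 = 3743/12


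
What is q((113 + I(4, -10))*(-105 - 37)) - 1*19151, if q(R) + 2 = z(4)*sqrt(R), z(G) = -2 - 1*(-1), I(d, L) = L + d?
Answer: -19153 - I*sqrt(15194) ≈ -19153.0 - 123.26*I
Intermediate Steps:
z(G) = -1 (z(G) = -2 + 1 = -1)
q(R) = -2 - sqrt(R)
q((113 + I(4, -10))*(-105 - 37)) - 1*19151 = (-2 - sqrt((113 + (-10 + 4))*(-105 - 37))) - 1*19151 = (-2 - sqrt((113 - 6)*(-142))) - 19151 = (-2 - sqrt(107*(-142))) - 19151 = (-2 - sqrt(-15194)) - 19151 = (-2 - I*sqrt(15194)) - 19151 = -19153 - I*sqrt(15194)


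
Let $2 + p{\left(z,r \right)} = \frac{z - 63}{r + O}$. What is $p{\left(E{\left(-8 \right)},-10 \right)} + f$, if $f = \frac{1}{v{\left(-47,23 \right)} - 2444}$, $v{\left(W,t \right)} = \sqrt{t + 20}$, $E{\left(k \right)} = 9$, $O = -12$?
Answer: $\frac{29838581}{65704023} - \frac{\sqrt{43}}{5973093} \approx 0.45413$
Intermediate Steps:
$v{\left(W,t \right)} = \sqrt{20 + t}$
$p{\left(z,r \right)} = -2 + \frac{-63 + z}{-12 + r}$ ($p{\left(z,r \right)} = -2 + \frac{z - 63}{r - 12} = -2 + \frac{-63 + z}{-12 + r}$)
$f = \frac{1}{-2444 + \sqrt{43}}$ ($f = \frac{1}{\sqrt{20 + 23} - 2444} = \frac{1}{\sqrt{43} - 2444} = \frac{1}{-2444 + \sqrt{43}} \approx -0.00041027$)
$p{\left(E{\left(-8 \right)},-10 \right)} + f = \frac{-39 + 9 - -20}{-12 - 10} - \left(\frac{2444}{5973093} + \frac{\sqrt{43}}{5973093}\right) = \frac{-39 + 9 + 20}{-22} - \left(\frac{2444}{5973093} + \frac{\sqrt{43}}{5973093}\right) = \left(- \frac{1}{22}\right) \left(-10\right) - \left(\frac{2444}{5973093} + \frac{\sqrt{43}}{5973093}\right) = \frac{5}{11} - \left(\frac{2444}{5973093} + \frac{\sqrt{43}}{5973093}\right) = \frac{29838581}{65704023} - \frac{\sqrt{43}}{5973093}$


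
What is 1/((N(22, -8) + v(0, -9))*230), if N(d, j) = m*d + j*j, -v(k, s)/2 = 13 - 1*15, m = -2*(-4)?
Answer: 1/56120 ≈ 1.7819e-5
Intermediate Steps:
m = 8
v(k, s) = 4 (v(k, s) = -2*(13 - 1*15) = -2*(13 - 15) = -2*(-2) = 4)
N(d, j) = j**2 + 8*d (N(d, j) = 8*d + j*j = 8*d + j**2 = j**2 + 8*d)
1/((N(22, -8) + v(0, -9))*230) = 1/((((-8)**2 + 8*22) + 4)*230) = (1/230)/((64 + 176) + 4) = (1/230)/(240 + 4) = (1/230)/244 = (1/244)*(1/230) = 1/56120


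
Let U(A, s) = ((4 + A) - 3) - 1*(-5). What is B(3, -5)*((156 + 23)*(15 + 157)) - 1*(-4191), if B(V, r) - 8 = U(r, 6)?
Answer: 281283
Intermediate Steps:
U(A, s) = 6 + A (U(A, s) = (1 + A) + 5 = 6 + A)
B(V, r) = 14 + r (B(V, r) = 8 + (6 + r) = 14 + r)
B(3, -5)*((156 + 23)*(15 + 157)) - 1*(-4191) = (14 - 5)*((156 + 23)*(15 + 157)) - 1*(-4191) = 9*(179*172) + 4191 = 9*30788 + 4191 = 277092 + 4191 = 281283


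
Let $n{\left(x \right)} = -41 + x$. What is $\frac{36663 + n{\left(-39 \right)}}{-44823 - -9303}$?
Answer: $- \frac{36583}{35520} \approx -1.0299$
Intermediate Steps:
$\frac{36663 + n{\left(-39 \right)}}{-44823 - -9303} = \frac{36663 - 80}{-44823 - -9303} = \frac{36663 - 80}{-44823 + 9303} = \frac{36583}{-35520} = 36583 \left(- \frac{1}{35520}\right) = - \frac{36583}{35520}$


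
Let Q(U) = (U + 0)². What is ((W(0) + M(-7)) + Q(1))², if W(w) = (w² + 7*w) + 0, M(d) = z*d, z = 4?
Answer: 729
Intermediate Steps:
Q(U) = U²
M(d) = 4*d
W(w) = w² + 7*w
((W(0) + M(-7)) + Q(1))² = ((0*(7 + 0) + 4*(-7)) + 1²)² = ((0*7 - 28) + 1)² = ((0 - 28) + 1)² = (-28 + 1)² = (-27)² = 729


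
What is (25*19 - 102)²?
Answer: 139129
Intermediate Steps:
(25*19 - 102)² = (475 - 102)² = 373² = 139129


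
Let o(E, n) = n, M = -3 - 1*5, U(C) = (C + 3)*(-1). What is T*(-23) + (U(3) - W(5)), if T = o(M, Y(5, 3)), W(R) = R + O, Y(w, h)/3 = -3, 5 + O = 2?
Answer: 199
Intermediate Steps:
O = -3 (O = -5 + 2 = -3)
Y(w, h) = -9 (Y(w, h) = 3*(-3) = -9)
U(C) = -3 - C (U(C) = (3 + C)*(-1) = -3 - C)
M = -8 (M = -3 - 5 = -8)
W(R) = -3 + R (W(R) = R - 3 = -3 + R)
T = -9
T*(-23) + (U(3) - W(5)) = -9*(-23) + ((-3 - 1*3) - (-3 + 5)) = 207 + ((-3 - 3) - 1*2) = 207 + (-6 - 2) = 207 - 8 = 199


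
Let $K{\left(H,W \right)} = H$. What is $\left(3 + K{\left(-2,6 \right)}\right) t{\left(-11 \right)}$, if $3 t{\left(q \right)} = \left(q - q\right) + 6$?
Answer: $2$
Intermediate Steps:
$t{\left(q \right)} = 2$ ($t{\left(q \right)} = \frac{\left(q - q\right) + 6}{3} = \frac{0 + 6}{3} = \frac{1}{3} \cdot 6 = 2$)
$\left(3 + K{\left(-2,6 \right)}\right) t{\left(-11 \right)} = \left(3 - 2\right) 2 = 1 \cdot 2 = 2$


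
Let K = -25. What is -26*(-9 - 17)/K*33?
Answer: -22308/25 ≈ -892.32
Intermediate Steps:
-26*(-9 - 17)/K*33 = -26*(-9 - 17)/(-25)*33 = -(-676)*(-1)/25*33 = -26*26/25*33 = -676/25*33 = -22308/25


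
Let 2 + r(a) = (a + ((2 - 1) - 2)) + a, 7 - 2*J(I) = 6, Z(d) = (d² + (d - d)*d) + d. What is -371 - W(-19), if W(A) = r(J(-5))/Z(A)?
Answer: -63440/171 ≈ -370.99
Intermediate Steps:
Z(d) = d + d² (Z(d) = (d² + 0*d) + d = (d² + 0) + d = d² + d = d + d²)
J(I) = ½ (J(I) = 7/2 - ½*6 = 7/2 - 3 = ½)
r(a) = -3 + 2*a (r(a) = -2 + ((a + ((2 - 1) - 2)) + a) = -2 + ((a + (1 - 2)) + a) = -2 + ((a - 1) + a) = -2 + ((-1 + a) + a) = -2 + (-1 + 2*a) = -3 + 2*a)
W(A) = -2/(A*(1 + A)) (W(A) = (-3 + 2*(½))/((A*(1 + A))) = (-3 + 1)*(1/(A*(1 + A))) = -2/(A*(1 + A)))
-371 - W(-19) = -371 - (-2)/((-19)*(1 - 19)) = -371 - (-2)*(-1)/(19*(-18)) = -371 - (-2)*(-1)*(-1)/(19*18) = -371 - 1*(-1/171) = -371 + 1/171 = -63440/171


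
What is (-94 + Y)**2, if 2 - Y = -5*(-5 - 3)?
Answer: 17424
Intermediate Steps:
Y = -38 (Y = 2 - (-5)*(-5 - 3) = 2 - (-5)*(-8) = 2 - 1*40 = 2 - 40 = -38)
(-94 + Y)**2 = (-94 - 38)**2 = (-132)**2 = 17424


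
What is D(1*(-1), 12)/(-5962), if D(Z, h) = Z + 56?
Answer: -5/542 ≈ -0.0092251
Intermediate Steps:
D(Z, h) = 56 + Z
D(1*(-1), 12)/(-5962) = (56 + 1*(-1))/(-5962) = (56 - 1)*(-1/5962) = 55*(-1/5962) = -5/542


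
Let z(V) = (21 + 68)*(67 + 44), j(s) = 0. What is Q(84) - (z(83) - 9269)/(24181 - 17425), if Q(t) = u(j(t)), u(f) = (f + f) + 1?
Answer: 3073/3378 ≈ 0.90971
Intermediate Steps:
u(f) = 1 + 2*f (u(f) = 2*f + 1 = 1 + 2*f)
Q(t) = 1 (Q(t) = 1 + 2*0 = 1 + 0 = 1)
z(V) = 9879 (z(V) = 89*111 = 9879)
Q(84) - (z(83) - 9269)/(24181 - 17425) = 1 - (9879 - 9269)/(24181 - 17425) = 1 - 610/6756 = 1 - 1*305/3378 = 1 - 305/3378 = 3073/3378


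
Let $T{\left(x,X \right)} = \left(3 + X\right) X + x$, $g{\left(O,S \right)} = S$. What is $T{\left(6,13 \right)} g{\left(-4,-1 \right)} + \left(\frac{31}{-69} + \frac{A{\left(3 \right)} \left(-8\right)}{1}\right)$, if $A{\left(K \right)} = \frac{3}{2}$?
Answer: $- \frac{15625}{69} \approx -226.45$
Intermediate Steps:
$A{\left(K \right)} = \frac{3}{2}$ ($A{\left(K \right)} = 3 \cdot \frac{1}{2} = \frac{3}{2}$)
$T{\left(x,X \right)} = x + X \left(3 + X\right)$ ($T{\left(x,X \right)} = X \left(3 + X\right) + x = x + X \left(3 + X\right)$)
$T{\left(6,13 \right)} g{\left(-4,-1 \right)} + \left(\frac{31}{-69} + \frac{A{\left(3 \right)} \left(-8\right)}{1}\right) = \left(6 + 13^{2} + 3 \cdot 13\right) \left(-1\right) + \left(\frac{31}{-69} + \frac{\frac{3}{2} \left(-8\right)}{1}\right) = \left(6 + 169 + 39\right) \left(-1\right) + \left(31 \left(- \frac{1}{69}\right) - 12\right) = 214 \left(-1\right) - \frac{859}{69} = -214 - \frac{859}{69} = - \frac{15625}{69}$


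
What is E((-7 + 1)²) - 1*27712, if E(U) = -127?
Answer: -27839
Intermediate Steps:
E((-7 + 1)²) - 1*27712 = -127 - 1*27712 = -127 - 27712 = -27839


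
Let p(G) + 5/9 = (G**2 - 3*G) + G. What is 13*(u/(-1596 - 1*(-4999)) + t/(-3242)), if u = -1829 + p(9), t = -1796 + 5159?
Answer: -2009061067/99292734 ≈ -20.234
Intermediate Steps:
t = 3363
p(G) = -5/9 + G**2 - 2*G (p(G) = -5/9 + ((G**2 - 3*G) + G) = -5/9 + (G**2 - 2*G) = -5/9 + G**2 - 2*G)
u = -15899/9 (u = -1829 + (-5/9 + 9**2 - 2*9) = -1829 + (-5/9 + 81 - 18) = -1829 + 562/9 = -15899/9 ≈ -1766.6)
13*(u/(-1596 - 1*(-4999)) + t/(-3242)) = 13*(-15899/(9*(-1596 - 1*(-4999))) + 3363/(-3242)) = 13*(-15899/(9*(-1596 + 4999)) + 3363*(-1/3242)) = 13*(-15899/9/3403 - 3363/3242) = 13*(-15899/9*1/3403 - 3363/3242) = 13*(-15899/30627 - 3363/3242) = 13*(-154543159/99292734) = -2009061067/99292734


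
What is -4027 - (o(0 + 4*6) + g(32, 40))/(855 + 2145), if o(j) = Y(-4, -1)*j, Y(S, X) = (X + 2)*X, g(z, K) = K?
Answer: -1510127/375 ≈ -4027.0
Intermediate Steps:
Y(S, X) = X*(2 + X) (Y(S, X) = (2 + X)*X = X*(2 + X))
o(j) = -j (o(j) = (-(2 - 1))*j = (-1*1)*j = -j)
-4027 - (o(0 + 4*6) + g(32, 40))/(855 + 2145) = -4027 - (-(0 + 4*6) + 40)/(855 + 2145) = -4027 - (-(0 + 24) + 40)/3000 = -4027 - (-1*24 + 40)/3000 = -4027 - (-24 + 40)/3000 = -4027 - 16/3000 = -4027 - 1*2/375 = -4027 - 2/375 = -1510127/375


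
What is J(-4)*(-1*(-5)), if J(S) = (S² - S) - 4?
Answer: 80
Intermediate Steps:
J(S) = -4 + S² - S
J(-4)*(-1*(-5)) = (-4 + (-4)² - 1*(-4))*(-1*(-5)) = (-4 + 16 + 4)*5 = 16*5 = 80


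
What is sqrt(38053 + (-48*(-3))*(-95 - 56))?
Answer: sqrt(16309) ≈ 127.71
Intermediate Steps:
sqrt(38053 + (-48*(-3))*(-95 - 56)) = sqrt(38053 + 144*(-151)) = sqrt(38053 - 21744) = sqrt(16309)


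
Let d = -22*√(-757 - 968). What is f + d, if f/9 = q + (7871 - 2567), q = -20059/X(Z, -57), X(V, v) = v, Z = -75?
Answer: 967161/19 - 110*I*√69 ≈ 50903.0 - 913.73*I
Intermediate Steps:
q = 20059/57 (q = -20059/(-57) = -20059*(-1/57) = 20059/57 ≈ 351.91)
d = -110*I*√69 ≈ -913.73*I
f = 967161/19 (f = 9*(20059/57 + (7871 - 2567)) = 9*(20059/57 + 5304) = 9*(322387/57) = 967161/19 ≈ 50903.)
f + d = 967161/19 - 110*I*√69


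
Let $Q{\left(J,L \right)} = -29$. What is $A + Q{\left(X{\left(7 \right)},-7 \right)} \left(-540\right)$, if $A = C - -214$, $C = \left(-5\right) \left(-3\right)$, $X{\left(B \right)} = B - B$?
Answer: $15889$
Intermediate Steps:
$X{\left(B \right)} = 0$
$C = 15$
$A = 229$ ($A = 15 - -214 = 15 + 214 = 229$)
$A + Q{\left(X{\left(7 \right)},-7 \right)} \left(-540\right) = 229 - -15660 = 229 + 15660 = 15889$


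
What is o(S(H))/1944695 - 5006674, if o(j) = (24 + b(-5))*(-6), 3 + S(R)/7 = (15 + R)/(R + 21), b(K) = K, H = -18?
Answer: -9736453894544/1944695 ≈ -5.0067e+6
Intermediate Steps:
S(R) = -21 + 7*(15 + R)/(21 + R) (S(R) = -21 + 7*((15 + R)/(R + 21)) = -21 + 7*((15 + R)/(21 + R)) = -21 + 7*(15 + R)/(21 + R))
o(j) = -114 (o(j) = (24 - 5)*(-6) = 19*(-6) = -114)
o(S(H))/1944695 - 5006674 = -114/1944695 - 5006674 = -9736453894544/1944695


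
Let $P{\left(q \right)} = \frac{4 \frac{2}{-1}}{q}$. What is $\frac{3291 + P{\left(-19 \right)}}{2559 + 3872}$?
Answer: $\frac{62537}{122189} \approx 0.51181$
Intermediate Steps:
$P{\left(q \right)} = - \frac{8}{q}$ ($P{\left(q \right)} = \frac{4 \cdot 2 \left(-1\right)}{q} = \frac{4 \left(-2\right)}{q} = - \frac{8}{q}$)
$\frac{3291 + P{\left(-19 \right)}}{2559 + 3872} = \frac{3291 - \frac{8}{-19}}{2559 + 3872} = \frac{3291 - - \frac{8}{19}}{6431} = \left(3291 + \frac{8}{19}\right) \frac{1}{6431} = \frac{62537}{19} \cdot \frac{1}{6431} = \frac{62537}{122189}$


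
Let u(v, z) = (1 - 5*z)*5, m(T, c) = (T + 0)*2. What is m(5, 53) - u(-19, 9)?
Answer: 230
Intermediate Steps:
m(T, c) = 2*T (m(T, c) = T*2 = 2*T)
u(v, z) = 5 - 25*z
m(5, 53) - u(-19, 9) = 2*5 - (5 - 25*9) = 10 - (5 - 225) = 10 - 1*(-220) = 10 + 220 = 230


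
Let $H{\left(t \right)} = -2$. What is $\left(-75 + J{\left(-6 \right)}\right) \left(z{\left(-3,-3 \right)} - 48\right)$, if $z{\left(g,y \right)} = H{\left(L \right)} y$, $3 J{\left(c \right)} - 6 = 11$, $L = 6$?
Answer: $2912$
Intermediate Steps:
$J{\left(c \right)} = \frac{17}{3}$ ($J{\left(c \right)} = 2 + \frac{1}{3} \cdot 11 = 2 + \frac{11}{3} = \frac{17}{3}$)
$z{\left(g,y \right)} = - 2 y$
$\left(-75 + J{\left(-6 \right)}\right) \left(z{\left(-3,-3 \right)} - 48\right) = \left(-75 + \frac{17}{3}\right) \left(\left(-2\right) \left(-3\right) - 48\right) = - \frac{208 \left(6 - 48\right)}{3} = \left(- \frac{208}{3}\right) \left(-42\right) = 2912$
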